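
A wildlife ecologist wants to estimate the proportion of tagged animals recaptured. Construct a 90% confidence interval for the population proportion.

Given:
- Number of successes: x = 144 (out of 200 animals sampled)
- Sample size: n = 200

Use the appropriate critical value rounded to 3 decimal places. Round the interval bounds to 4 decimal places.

Sample proportion: p̂ = 144/200 = 0.720000

Check conditions for normal approximation:
  np̂ = 144 ≥ 10 ✓
  n(1-p̂) = 56 ≥ 10 ✓

The sample is large enough, so use a z-interval (normal approximation) for the proportion.

For 90% confidence, z* = 1.645 (from standard normal table)

Standard error: SE = √(p̂(1-p̂)/n) = √(0.720000×0.280000/200) = 0.03174902

Margin of error: E = z* × SE = 1.645 × 0.03174902 = 0.052227

Z-interval: p̂ ± E = 0.720000 ± 0.052227 = (0.667773, 0.772227)

Rounded to 4 decimal places:

(0.6678, 0.7722)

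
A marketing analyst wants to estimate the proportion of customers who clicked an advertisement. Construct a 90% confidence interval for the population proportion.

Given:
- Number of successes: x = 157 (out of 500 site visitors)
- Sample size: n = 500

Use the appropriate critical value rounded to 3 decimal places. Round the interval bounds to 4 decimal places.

Sample proportion: p̂ = 157/500 = 0.314000

Check conditions for normal approximation:
  np̂ = 157 ≥ 10 ✓
  n(1-p̂) = 343 ≥ 10 ✓

The sample is large enough, so use a z-interval (normal approximation) for the proportion.

For 90% confidence, z* = 1.645 (from standard normal table)

Standard error: SE = √(p̂(1-p̂)/n) = √(0.314000×0.686000/500) = 0.02075591

Margin of error: E = z* × SE = 1.645 × 0.02075591 = 0.034143

Z-interval: p̂ ± E = 0.314000 ± 0.034143 = (0.279857, 0.348143)

Rounded to 4 decimal places:

(0.2799, 0.3481)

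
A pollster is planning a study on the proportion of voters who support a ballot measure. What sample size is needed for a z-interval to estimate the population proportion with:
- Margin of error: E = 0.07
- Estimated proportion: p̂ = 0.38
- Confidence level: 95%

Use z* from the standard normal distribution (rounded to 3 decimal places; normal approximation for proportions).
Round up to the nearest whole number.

Using z* for proportion z-interval (normal approximation).

For 95% confidence, z* = 1.96 (from standard normal table)

Sample size formula for proportion z-interval: n = z*²p̂(1-p̂)/E²

n = 1.96² × 0.38 × 0.62 / 0.07²
  = 3.8416 × 0.2356 / 0.0049
  = 184.7104

Round up to the nearest whole number: n = 185

185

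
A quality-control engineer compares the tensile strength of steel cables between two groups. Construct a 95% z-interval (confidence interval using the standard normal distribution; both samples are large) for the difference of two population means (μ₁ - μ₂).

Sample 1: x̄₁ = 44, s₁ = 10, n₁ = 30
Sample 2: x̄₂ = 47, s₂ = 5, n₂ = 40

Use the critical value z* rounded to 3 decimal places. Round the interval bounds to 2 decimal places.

Both samples are large (n₁ = 30 ≥ 30, n₂ = 40 ≥ 30), so a z-interval for the difference of means applies.

Point estimate: x̄₁ - x̄₂ = 44 - 47 = -3

Standard error: SE = √(s₁²/n₁ + s₂²/n₂)
= √(10²/30 + 5²/40)
= √(3.333333 + 0.625000)
= 1.989556

For 95% confidence, z* = 1.96 (from standard normal table)
Margin of error: E = z* × SE = 1.96 × 1.989556 = 3.8995

Z-interval: (x̄₁ - x̄₂) ± E = -3 ± 3.8995 = (-6.8995, 0.8995)

Rounded to 2 decimal places:

(-6.90, 0.90)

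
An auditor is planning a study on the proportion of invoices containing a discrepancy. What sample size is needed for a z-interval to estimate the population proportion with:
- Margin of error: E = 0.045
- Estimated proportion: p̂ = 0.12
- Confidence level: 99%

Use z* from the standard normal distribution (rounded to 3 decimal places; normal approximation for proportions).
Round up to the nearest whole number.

Using z* for proportion z-interval (normal approximation).

For 99% confidence, z* = 2.576 (from standard normal table)

Sample size formula for proportion z-interval: n = z*²p̂(1-p̂)/E²

n = 2.576² × 0.12 × 0.88 / 0.045²
  = 6.635776 × 0.1056 / 0.002025
  = 346.0434

Round up to the nearest whole number: n = 347

347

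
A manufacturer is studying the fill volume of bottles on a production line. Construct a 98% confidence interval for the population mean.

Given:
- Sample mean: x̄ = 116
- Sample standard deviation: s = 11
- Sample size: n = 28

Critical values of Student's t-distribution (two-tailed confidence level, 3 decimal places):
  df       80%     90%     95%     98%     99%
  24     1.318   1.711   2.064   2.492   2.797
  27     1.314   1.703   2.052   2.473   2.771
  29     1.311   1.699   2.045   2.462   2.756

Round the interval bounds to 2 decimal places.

The population standard deviation σ is unknown (only the sample standard deviation s is given), so use a t-interval with df = n - 1 = 28 - 1 = 27.

For 98% confidence with df = 27, t* = 2.473 (from t-table)

Standard error: SE = s/√n = 11/√28 = 2.078805

Margin of error: E = t* × SE = 2.473 × 2.078805 = 5.1409

T-interval: x̄ ± E = 116 ± 5.1409 = (110.8591, 121.1409)

Rounded to 2 decimal places:

(110.86, 121.14)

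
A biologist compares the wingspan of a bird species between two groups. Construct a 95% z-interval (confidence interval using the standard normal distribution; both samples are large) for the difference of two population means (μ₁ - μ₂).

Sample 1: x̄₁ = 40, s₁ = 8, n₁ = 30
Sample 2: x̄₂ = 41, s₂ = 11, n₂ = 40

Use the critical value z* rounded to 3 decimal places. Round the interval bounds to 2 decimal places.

Both samples are large (n₁ = 30 ≥ 30, n₂ = 40 ≥ 30), so a z-interval for the difference of means applies.

Point estimate: x̄₁ - x̄₂ = 40 - 41 = -1

Standard error: SE = √(s₁²/n₁ + s₂²/n₂)
= √(8²/30 + 11²/40)
= √(2.133333 + 3.025000)
= 2.271196

For 95% confidence, z* = 1.96 (from standard normal table)
Margin of error: E = z* × SE = 1.96 × 2.271196 = 4.4515

Z-interval: (x̄₁ - x̄₂) ± E = -1 ± 4.4515 = (-5.4515, 3.4515)

Rounded to 2 decimal places:

(-5.45, 3.45)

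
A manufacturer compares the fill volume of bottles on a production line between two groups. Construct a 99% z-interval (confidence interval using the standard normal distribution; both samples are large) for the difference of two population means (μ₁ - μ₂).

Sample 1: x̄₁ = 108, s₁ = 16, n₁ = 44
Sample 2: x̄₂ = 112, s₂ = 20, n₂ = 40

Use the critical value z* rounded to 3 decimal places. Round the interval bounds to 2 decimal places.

Both samples are large (n₁ = 44 ≥ 30, n₂ = 40 ≥ 30), so a z-interval for the difference of means applies.

Point estimate: x̄₁ - x̄₂ = 108 - 112 = -4

Standard error: SE = √(s₁²/n₁ + s₂²/n₂)
= √(16²/44 + 20²/40)
= √(5.818182 + 10.000000)
= 3.977208

For 99% confidence, z* = 2.576 (from standard normal table)
Margin of error: E = z* × SE = 2.576 × 3.977208 = 10.2453

Z-interval: (x̄₁ - x̄₂) ± E = -4 ± 10.2453 = (-14.2453, 6.2453)

Rounded to 2 decimal places:

(-14.25, 6.25)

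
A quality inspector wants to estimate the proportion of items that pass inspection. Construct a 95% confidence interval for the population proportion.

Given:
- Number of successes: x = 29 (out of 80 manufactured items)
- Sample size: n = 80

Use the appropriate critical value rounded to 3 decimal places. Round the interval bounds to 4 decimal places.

Sample proportion: p̂ = 29/80 = 0.362500

Check conditions for normal approximation:
  np̂ = 29 ≥ 10 ✓
  n(1-p̂) = 51 ≥ 10 ✓

The sample is large enough, so use a z-interval (normal approximation) for the proportion.

For 95% confidence, z* = 1.96 (from standard normal table)

Standard error: SE = √(p̂(1-p̂)/n) = √(0.362500×0.637500/80) = 0.05374637

Margin of error: E = z* × SE = 1.96 × 0.05374637 = 0.105343

Z-interval: p̂ ± E = 0.362500 ± 0.105343 = (0.257157, 0.467843)

Rounded to 4 decimal places:

(0.2572, 0.4678)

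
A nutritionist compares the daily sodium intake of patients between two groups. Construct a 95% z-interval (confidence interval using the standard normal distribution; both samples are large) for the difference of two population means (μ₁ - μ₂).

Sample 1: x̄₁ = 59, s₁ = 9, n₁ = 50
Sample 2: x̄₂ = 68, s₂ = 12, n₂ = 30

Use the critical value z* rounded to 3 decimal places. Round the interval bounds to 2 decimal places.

Both samples are large (n₁ = 50 ≥ 30, n₂ = 30 ≥ 30), so a z-interval for the difference of means applies.

Point estimate: x̄₁ - x̄₂ = 59 - 68 = -9

Standard error: SE = √(s₁²/n₁ + s₂²/n₂)
= √(9²/50 + 12²/30)
= √(1.620000 + 4.800000)
= 2.533772

For 95% confidence, z* = 1.96 (from standard normal table)
Margin of error: E = z* × SE = 1.96 × 2.533772 = 4.9662

Z-interval: (x̄₁ - x̄₂) ± E = -9 ± 4.9662 = (-13.9662, -4.0338)

Rounded to 2 decimal places:

(-13.97, -4.03)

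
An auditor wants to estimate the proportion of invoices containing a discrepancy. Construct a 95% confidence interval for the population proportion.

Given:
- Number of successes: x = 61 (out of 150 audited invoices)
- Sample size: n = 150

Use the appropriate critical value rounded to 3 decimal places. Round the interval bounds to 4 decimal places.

Sample proportion: p̂ = 61/150 = 0.406667

Check conditions for normal approximation:
  np̂ = 61 ≥ 10 ✓
  n(1-p̂) = 89 ≥ 10 ✓

The sample is large enough, so use a z-interval (normal approximation) for the proportion.

For 95% confidence, z* = 1.96 (from standard normal table)

Standard error: SE = √(p̂(1-p̂)/n) = √(0.406667×0.593333/150) = 0.04010726

Margin of error: E = z* × SE = 1.96 × 0.04010726 = 0.078610

Z-interval: p̂ ± E = 0.406667 ± 0.078610 = (0.328056, 0.485277)

Rounded to 4 decimal places:

(0.3281, 0.4853)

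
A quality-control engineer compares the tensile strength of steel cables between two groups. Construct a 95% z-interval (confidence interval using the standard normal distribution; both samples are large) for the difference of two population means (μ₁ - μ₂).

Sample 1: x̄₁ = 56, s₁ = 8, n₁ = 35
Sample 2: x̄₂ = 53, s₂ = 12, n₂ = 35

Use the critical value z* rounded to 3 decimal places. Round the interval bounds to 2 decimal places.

Both samples are large (n₁ = 35 ≥ 30, n₂ = 35 ≥ 30), so a z-interval for the difference of means applies.

Point estimate: x̄₁ - x̄₂ = 56 - 53 = 3

Standard error: SE = √(s₁²/n₁ + s₂²/n₂)
= √(8²/35 + 12²/35)
= √(1.828571 + 4.114286)
= 2.437798

For 95% confidence, z* = 1.96 (from standard normal table)
Margin of error: E = z* × SE = 1.96 × 2.437798 = 4.7781

Z-interval: (x̄₁ - x̄₂) ± E = 3 ± 4.7781 = (-1.7781, 7.7781)

Rounded to 2 decimal places:

(-1.78, 7.78)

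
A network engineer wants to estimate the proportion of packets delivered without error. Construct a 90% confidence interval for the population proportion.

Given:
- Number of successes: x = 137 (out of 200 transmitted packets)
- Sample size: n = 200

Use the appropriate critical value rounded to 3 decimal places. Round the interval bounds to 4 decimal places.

Sample proportion: p̂ = 137/200 = 0.685000

Check conditions for normal approximation:
  np̂ = 137 ≥ 10 ✓
  n(1-p̂) = 63 ≥ 10 ✓

The sample is large enough, so use a z-interval (normal approximation) for the proportion.

For 90% confidence, z* = 1.645 (from standard normal table)

Standard error: SE = √(p̂(1-p̂)/n) = √(0.685000×0.315000/200) = 0.03284623

Margin of error: E = z* × SE = 1.645 × 0.03284623 = 0.054032

Z-interval: p̂ ± E = 0.685000 ± 0.054032 = (0.630968, 0.739032)

Rounded to 4 decimal places:

(0.6310, 0.7390)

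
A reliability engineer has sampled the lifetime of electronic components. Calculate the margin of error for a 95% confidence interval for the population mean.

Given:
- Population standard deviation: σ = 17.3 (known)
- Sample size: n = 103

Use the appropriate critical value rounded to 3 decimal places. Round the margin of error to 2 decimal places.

The population standard deviation σ is known, so use the z-interval margin of error formula.

For 95% confidence, z* = 1.96 (from standard normal table)

Margin of error formula for z-interval: E = z* × σ/√n

E = 1.96 × 17.3/√103
  = 1.96 × 1.704620
  = 3.3411

Rounded to 2 decimal places:

3.34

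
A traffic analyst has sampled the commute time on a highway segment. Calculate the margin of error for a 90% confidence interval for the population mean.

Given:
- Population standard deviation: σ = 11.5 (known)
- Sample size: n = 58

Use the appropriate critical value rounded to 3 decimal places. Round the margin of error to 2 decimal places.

The population standard deviation σ is known, so use the z-interval margin of error formula.

For 90% confidence, z* = 1.645 (from standard normal table)

Margin of error formula for z-interval: E = z* × σ/√n

E = 1.645 × 11.5/√58
  = 1.645 × 1.510024
  = 2.4840

Rounded to 2 decimal places:

2.48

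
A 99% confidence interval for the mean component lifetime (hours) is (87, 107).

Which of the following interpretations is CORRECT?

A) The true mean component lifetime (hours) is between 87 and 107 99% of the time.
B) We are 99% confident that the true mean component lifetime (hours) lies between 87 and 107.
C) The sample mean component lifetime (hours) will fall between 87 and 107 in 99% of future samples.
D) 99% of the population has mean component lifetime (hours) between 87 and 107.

A confidence interval represents our confidence in the procedure, not a probability statement about the parameter.

Key concept: If we repeated this sampling process many times and computed a 99% CI each time, about 99% of those intervals would contain the true population parameter.

For this specific interval (87, 107):
- Midpoint (point estimate): 97
- Margin of error: 10

The correct interpretation is the one stating confidence that the true parameter lies in the interval — option B.

B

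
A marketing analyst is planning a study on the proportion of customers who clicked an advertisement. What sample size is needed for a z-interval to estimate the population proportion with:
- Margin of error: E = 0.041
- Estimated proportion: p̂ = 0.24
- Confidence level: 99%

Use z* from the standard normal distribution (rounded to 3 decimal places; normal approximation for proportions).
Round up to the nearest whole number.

Using z* for proportion z-interval (normal approximation).

For 99% confidence, z* = 2.576 (from standard normal table)

Sample size formula for proportion z-interval: n = z*²p̂(1-p̂)/E²

n = 2.576² × 0.24 × 0.76 / 0.041²
  = 6.635776 × 0.1824 / 0.001681
  = 720.0271

Round up to the nearest whole number: n = 721

721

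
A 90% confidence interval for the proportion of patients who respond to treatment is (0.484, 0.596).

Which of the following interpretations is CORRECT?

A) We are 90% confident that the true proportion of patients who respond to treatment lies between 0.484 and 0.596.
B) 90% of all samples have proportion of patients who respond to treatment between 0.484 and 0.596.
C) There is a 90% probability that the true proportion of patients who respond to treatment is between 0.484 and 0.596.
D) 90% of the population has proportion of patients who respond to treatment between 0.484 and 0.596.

A confidence interval represents our confidence in the procedure, not a probability statement about the parameter.

Key concept: If we repeated this sampling process many times and computed a 90% CI each time, about 90% of those intervals would contain the true population parameter.

For this specific interval (0.484, 0.596):
- Midpoint (point estimate): 0.54
- Margin of error: 0.056

The correct interpretation is the one stating confidence that the true parameter lies in the interval — option A.

A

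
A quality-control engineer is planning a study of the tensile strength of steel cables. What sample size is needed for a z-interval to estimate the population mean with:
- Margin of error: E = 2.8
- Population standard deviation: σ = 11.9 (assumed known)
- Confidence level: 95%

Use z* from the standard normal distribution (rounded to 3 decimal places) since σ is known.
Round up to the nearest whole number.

Using z* since population σ is known (z-interval formula).

For 95% confidence, z* = 1.96 (from standard normal table)

Sample size formula for z-interval: n = (z*σ/E)²

n = (1.96 × 11.9 / 2.8)²
  = (8.330000)²
  = 69.3889

Round up to the nearest whole number: n = 70

70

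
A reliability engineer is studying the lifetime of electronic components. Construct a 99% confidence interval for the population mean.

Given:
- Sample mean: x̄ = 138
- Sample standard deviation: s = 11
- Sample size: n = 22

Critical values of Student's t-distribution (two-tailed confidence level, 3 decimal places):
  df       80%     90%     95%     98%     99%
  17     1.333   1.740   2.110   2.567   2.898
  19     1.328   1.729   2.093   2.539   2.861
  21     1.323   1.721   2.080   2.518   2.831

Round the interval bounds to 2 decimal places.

The population standard deviation σ is unknown (only the sample standard deviation s is given), so use a t-interval with df = n - 1 = 22 - 1 = 21.

For 99% confidence with df = 21, t* = 2.831 (from t-table)

Standard error: SE = s/√n = 11/√22 = 2.345208

Margin of error: E = t* × SE = 2.831 × 2.345208 = 6.6393

T-interval: x̄ ± E = 138 ± 6.6393 = (131.3607, 144.6393)

Rounded to 2 decimal places:

(131.36, 144.64)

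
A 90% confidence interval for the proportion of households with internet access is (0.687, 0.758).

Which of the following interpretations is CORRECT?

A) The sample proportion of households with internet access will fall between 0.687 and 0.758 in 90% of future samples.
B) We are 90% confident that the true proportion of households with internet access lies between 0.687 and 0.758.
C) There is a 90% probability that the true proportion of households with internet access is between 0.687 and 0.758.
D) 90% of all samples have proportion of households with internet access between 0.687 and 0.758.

A confidence interval represents our confidence in the procedure, not a probability statement about the parameter.

Key concept: If we repeated this sampling process many times and computed a 90% CI each time, about 90% of those intervals would contain the true population parameter.

For this specific interval (0.687, 0.758):
- Midpoint (point estimate): 0.7225
- Margin of error: 0.0355

The correct interpretation is the one stating confidence that the true parameter lies in the interval — option B.

B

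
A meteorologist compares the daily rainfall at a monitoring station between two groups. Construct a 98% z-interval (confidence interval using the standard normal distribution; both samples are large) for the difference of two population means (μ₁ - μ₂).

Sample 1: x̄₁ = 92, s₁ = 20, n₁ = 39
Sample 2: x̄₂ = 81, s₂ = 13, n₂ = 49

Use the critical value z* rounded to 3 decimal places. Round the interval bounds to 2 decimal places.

Both samples are large (n₁ = 39 ≥ 30, n₂ = 49 ≥ 30), so a z-interval for the difference of means applies.

Point estimate: x̄₁ - x̄₂ = 92 - 81 = 11

Standard error: SE = √(s₁²/n₁ + s₂²/n₂)
= √(20²/39 + 13²/49)
= √(10.256410 + 3.448980)
= 3.702079

For 98% confidence, z* = 2.326 (from standard normal table)
Margin of error: E = z* × SE = 2.326 × 3.702079 = 8.6110

Z-interval: (x̄₁ - x̄₂) ± E = 11 ± 8.6110 = (2.3890, 19.6110)

Rounded to 2 decimal places:

(2.39, 19.61)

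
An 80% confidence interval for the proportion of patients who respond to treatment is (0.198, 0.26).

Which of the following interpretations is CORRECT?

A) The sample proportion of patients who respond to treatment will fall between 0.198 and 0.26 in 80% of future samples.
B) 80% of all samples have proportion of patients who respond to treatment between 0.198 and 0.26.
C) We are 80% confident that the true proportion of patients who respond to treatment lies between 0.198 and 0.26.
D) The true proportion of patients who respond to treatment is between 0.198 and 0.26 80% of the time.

A confidence interval represents our confidence in the procedure, not a probability statement about the parameter.

Key concept: If we repeated this sampling process many times and computed an 80% CI each time, about 80% of those intervals would contain the true population parameter.

For this specific interval (0.198, 0.26):
- Midpoint (point estimate): 0.229
- Margin of error: 0.031

The correct interpretation is the one stating confidence that the true parameter lies in the interval — option C.

C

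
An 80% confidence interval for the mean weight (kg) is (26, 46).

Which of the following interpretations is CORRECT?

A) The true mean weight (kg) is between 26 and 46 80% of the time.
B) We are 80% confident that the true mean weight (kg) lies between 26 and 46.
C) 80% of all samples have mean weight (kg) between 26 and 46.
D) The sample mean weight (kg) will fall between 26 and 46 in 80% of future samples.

A confidence interval represents our confidence in the procedure, not a probability statement about the parameter.

Key concept: If we repeated this sampling process many times and computed an 80% CI each time, about 80% of those intervals would contain the true population parameter.

For this specific interval (26, 46):
- Midpoint (point estimate): 36
- Margin of error: 10

The correct interpretation is the one stating confidence that the true parameter lies in the interval — option B.

B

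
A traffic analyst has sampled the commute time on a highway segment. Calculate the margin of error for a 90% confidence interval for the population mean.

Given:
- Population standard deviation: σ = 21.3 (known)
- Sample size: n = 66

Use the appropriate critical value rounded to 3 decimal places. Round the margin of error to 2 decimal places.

The population standard deviation σ is known, so use the z-interval margin of error formula.

For 90% confidence, z* = 1.645 (from standard normal table)

Margin of error formula for z-interval: E = z* × σ/√n

E = 1.645 × 21.3/√66
  = 1.645 × 2.621849
  = 4.3129

Rounded to 2 decimal places:

4.31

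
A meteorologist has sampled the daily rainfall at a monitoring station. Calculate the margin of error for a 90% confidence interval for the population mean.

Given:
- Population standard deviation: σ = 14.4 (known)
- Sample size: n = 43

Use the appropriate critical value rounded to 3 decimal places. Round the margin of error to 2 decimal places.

The population standard deviation σ is known, so use the z-interval margin of error formula.

For 90% confidence, z* = 1.645 (from standard normal table)

Margin of error formula for z-interval: E = z* × σ/√n

E = 1.645 × 14.4/√43
  = 1.645 × 2.195979
  = 3.6124

Rounded to 2 decimal places:

3.61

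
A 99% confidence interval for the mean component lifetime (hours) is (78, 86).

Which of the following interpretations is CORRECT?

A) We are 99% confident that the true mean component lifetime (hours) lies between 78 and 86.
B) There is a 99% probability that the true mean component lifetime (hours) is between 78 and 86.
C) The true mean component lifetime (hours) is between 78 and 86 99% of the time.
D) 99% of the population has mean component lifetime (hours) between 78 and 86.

A confidence interval represents our confidence in the procedure, not a probability statement about the parameter.

Key concept: If we repeated this sampling process many times and computed a 99% CI each time, about 99% of those intervals would contain the true population parameter.

For this specific interval (78, 86):
- Midpoint (point estimate): 82
- Margin of error: 4

The correct interpretation is the one stating confidence that the true parameter lies in the interval — option A.

A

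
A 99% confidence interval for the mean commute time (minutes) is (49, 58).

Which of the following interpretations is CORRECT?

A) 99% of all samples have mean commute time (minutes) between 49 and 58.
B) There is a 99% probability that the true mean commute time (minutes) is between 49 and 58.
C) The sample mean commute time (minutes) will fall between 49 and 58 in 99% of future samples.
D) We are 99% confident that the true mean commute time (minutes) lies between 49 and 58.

A confidence interval represents our confidence in the procedure, not a probability statement about the parameter.

Key concept: If we repeated this sampling process many times and computed a 99% CI each time, about 99% of those intervals would contain the true population parameter.

For this specific interval (49, 58):
- Midpoint (point estimate): 53.5
- Margin of error: 4.5

The correct interpretation is the one stating confidence that the true parameter lies in the interval — option D.

D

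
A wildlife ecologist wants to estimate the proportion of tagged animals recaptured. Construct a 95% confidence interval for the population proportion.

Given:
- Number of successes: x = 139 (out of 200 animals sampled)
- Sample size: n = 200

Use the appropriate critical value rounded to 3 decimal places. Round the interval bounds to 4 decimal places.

Sample proportion: p̂ = 139/200 = 0.695000

Check conditions for normal approximation:
  np̂ = 139 ≥ 10 ✓
  n(1-p̂) = 61 ≥ 10 ✓

The sample is large enough, so use a z-interval (normal approximation) for the proportion.

For 95% confidence, z* = 1.96 (from standard normal table)

Standard error: SE = √(p̂(1-p̂)/n) = √(0.695000×0.305000/200) = 0.03255572

Margin of error: E = z* × SE = 1.96 × 0.03255572 = 0.063809

Z-interval: p̂ ± E = 0.695000 ± 0.063809 = (0.631191, 0.758809)

Rounded to 4 decimal places:

(0.6312, 0.7588)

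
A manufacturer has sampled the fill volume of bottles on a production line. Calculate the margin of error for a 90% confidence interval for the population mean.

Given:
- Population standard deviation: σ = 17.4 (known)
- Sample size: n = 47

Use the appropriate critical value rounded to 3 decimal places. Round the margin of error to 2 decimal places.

The population standard deviation σ is known, so use the z-interval margin of error formula.

For 90% confidence, z* = 1.645 (from standard normal table)

Margin of error formula for z-interval: E = z* × σ/√n

E = 1.645 × 17.4/√47
  = 1.645 × 2.538051
  = 4.1751

Rounded to 2 decimal places:

4.18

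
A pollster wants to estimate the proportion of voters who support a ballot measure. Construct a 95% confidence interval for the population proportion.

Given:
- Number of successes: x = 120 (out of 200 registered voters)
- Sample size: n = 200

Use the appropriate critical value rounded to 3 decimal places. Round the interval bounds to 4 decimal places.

Sample proportion: p̂ = 120/200 = 0.600000

Check conditions for normal approximation:
  np̂ = 120 ≥ 10 ✓
  n(1-p̂) = 80 ≥ 10 ✓

The sample is large enough, so use a z-interval (normal approximation) for the proportion.

For 95% confidence, z* = 1.96 (from standard normal table)

Standard error: SE = √(p̂(1-p̂)/n) = √(0.600000×0.400000/200) = 0.03464102

Margin of error: E = z* × SE = 1.96 × 0.03464102 = 0.067896

Z-interval: p̂ ± E = 0.600000 ± 0.067896 = (0.532104, 0.667896)

Rounded to 4 decimal places:

(0.5321, 0.6679)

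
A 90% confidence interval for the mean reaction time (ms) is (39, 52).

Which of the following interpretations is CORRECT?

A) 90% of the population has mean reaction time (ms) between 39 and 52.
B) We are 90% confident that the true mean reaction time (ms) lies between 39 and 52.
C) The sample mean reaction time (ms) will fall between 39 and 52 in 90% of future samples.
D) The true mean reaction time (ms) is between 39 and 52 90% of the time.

A confidence interval represents our confidence in the procedure, not a probability statement about the parameter.

Key concept: If we repeated this sampling process many times and computed a 90% CI each time, about 90% of those intervals would contain the true population parameter.

For this specific interval (39, 52):
- Midpoint (point estimate): 45.5
- Margin of error: 6.5

The correct interpretation is the one stating confidence that the true parameter lies in the interval — option B.

B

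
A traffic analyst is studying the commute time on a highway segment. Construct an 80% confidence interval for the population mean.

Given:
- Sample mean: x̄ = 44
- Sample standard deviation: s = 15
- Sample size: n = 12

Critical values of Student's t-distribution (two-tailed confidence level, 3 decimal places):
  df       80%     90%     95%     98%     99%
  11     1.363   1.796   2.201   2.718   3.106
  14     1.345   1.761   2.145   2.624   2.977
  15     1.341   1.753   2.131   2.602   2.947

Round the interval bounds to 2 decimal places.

The population standard deviation σ is unknown (only the sample standard deviation s is given), so use a t-interval with df = n - 1 = 12 - 1 = 11.

For 80% confidence with df = 11, t* = 1.363 (from t-table)

Standard error: SE = s/√n = 15/√12 = 4.330127

Margin of error: E = t* × SE = 1.363 × 4.330127 = 5.9020

T-interval: x̄ ± E = 44 ± 5.9020 = (38.0980, 49.9020)

Rounded to 2 decimal places:

(38.10, 49.90)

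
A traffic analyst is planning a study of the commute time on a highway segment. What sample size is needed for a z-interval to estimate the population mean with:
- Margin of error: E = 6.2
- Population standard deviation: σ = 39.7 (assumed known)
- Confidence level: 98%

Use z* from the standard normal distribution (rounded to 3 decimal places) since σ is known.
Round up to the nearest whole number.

Using z* since population σ is known (z-interval formula).

For 98% confidence, z* = 2.326 (from standard normal table)

Sample size formula for z-interval: n = (z*σ/E)²

n = (2.326 × 39.7 / 6.2)²
  = (14.893903)²
  = 221.8284

Round up to the nearest whole number: n = 222

222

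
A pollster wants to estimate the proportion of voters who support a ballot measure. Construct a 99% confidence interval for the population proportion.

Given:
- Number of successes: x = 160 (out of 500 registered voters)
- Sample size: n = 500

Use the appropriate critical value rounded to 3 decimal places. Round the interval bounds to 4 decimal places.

Sample proportion: p̂ = 160/500 = 0.320000

Check conditions for normal approximation:
  np̂ = 160 ≥ 10 ✓
  n(1-p̂) = 340 ≥ 10 ✓

The sample is large enough, so use a z-interval (normal approximation) for the proportion.

For 99% confidence, z* = 2.576 (from standard normal table)

Standard error: SE = √(p̂(1-p̂)/n) = √(0.320000×0.680000/500) = 0.02086145

Margin of error: E = z* × SE = 2.576 × 0.02086145 = 0.053739

Z-interval: p̂ ± E = 0.320000 ± 0.053739 = (0.266261, 0.373739)

Rounded to 4 decimal places:

(0.2663, 0.3737)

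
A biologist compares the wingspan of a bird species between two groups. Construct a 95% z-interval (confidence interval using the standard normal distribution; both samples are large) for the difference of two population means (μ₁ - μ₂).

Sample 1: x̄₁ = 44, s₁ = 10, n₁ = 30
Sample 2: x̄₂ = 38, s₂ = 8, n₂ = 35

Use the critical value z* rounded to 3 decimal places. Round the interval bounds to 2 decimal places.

Both samples are large (n₁ = 30 ≥ 30, n₂ = 35 ≥ 30), so a z-interval for the difference of means applies.

Point estimate: x̄₁ - x̄₂ = 44 - 38 = 6

Standard error: SE = √(s₁²/n₁ + s₂²/n₂)
= √(10²/30 + 8²/35)
= √(3.333333 + 1.828571)
= 2.271983

For 95% confidence, z* = 1.96 (from standard normal table)
Margin of error: E = z* × SE = 1.96 × 2.271983 = 4.4531

Z-interval: (x̄₁ - x̄₂) ± E = 6 ± 4.4531 = (1.5469, 10.4531)

Rounded to 2 decimal places:

(1.55, 10.45)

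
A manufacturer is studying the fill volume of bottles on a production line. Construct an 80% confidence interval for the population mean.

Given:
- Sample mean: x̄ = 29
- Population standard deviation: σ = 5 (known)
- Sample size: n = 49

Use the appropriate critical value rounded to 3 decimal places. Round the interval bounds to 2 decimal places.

The population standard deviation σ is known, so use a z-interval (standard normal critical value).

For 80% confidence, z* = 1.282 (from standard normal table)

Standard error: SE = σ/√n = 5/√49 = 0.714286

Margin of error: E = z* × SE = 1.282 × 0.714286 = 0.9157

Z-interval: x̄ ± E = 29 ± 0.9157 = (28.0843, 29.9157)

Rounded to 2 decimal places:

(28.08, 29.92)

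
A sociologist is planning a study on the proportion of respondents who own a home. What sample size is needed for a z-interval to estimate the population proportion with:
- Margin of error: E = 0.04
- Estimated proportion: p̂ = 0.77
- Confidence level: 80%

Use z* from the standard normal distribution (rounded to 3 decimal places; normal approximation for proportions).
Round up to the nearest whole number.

Using z* for proportion z-interval (normal approximation).

For 80% confidence, z* = 1.282 (from standard normal table)

Sample size formula for proportion z-interval: n = z*²p̂(1-p̂)/E²

n = 1.282² × 0.77 × 0.23 / 0.04²
  = 1.643524 × 0.1771 / 0.0016
  = 181.9176

Round up to the nearest whole number: n = 182

182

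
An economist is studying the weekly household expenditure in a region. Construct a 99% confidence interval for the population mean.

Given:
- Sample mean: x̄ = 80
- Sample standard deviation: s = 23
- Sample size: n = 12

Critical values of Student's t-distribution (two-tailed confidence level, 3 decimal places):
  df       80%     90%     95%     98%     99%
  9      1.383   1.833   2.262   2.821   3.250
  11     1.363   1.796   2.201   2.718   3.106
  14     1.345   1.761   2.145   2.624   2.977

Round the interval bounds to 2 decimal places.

The population standard deviation σ is unknown (only the sample standard deviation s is given), so use a t-interval with df = n - 1 = 12 - 1 = 11.

For 99% confidence with df = 11, t* = 3.106 (from t-table)

Standard error: SE = s/√n = 23/√12 = 6.639528

Margin of error: E = t* × SE = 3.106 × 6.639528 = 20.6224

T-interval: x̄ ± E = 80 ± 20.6224 = (59.3776, 100.6224)

Rounded to 2 decimal places:

(59.38, 100.62)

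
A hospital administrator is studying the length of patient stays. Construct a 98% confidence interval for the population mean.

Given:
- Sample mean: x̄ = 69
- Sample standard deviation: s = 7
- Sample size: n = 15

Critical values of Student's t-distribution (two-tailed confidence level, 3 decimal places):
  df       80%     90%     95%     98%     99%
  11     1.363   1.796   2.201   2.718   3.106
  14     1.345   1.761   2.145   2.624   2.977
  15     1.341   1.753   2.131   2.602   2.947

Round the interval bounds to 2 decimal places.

The population standard deviation σ is unknown (only the sample standard deviation s is given), so use a t-interval with df = n - 1 = 15 - 1 = 14.

For 98% confidence with df = 14, t* = 2.624 (from t-table)

Standard error: SE = s/√n = 7/√15 = 1.807392

Margin of error: E = t* × SE = 2.624 × 1.807392 = 4.7426

T-interval: x̄ ± E = 69 ± 4.7426 = (64.2574, 73.7426)

Rounded to 2 decimal places:

(64.26, 73.74)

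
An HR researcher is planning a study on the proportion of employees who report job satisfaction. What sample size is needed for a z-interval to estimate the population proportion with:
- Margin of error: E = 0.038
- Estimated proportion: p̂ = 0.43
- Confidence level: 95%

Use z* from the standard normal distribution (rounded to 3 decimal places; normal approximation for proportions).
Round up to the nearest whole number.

Using z* for proportion z-interval (normal approximation).

For 95% confidence, z* = 1.96 (from standard normal table)

Sample size formula for proportion z-interval: n = z*²p̂(1-p̂)/E²

n = 1.96² × 0.43 × 0.57 / 0.038²
  = 3.8416 × 0.2451 / 0.001444
  = 652.0611

Round up to the nearest whole number: n = 653

653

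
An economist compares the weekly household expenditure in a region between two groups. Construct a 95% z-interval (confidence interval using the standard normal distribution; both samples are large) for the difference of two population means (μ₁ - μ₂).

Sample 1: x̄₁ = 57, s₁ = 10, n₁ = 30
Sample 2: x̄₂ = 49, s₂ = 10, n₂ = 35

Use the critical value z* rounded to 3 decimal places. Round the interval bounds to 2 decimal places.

Both samples are large (n₁ = 30 ≥ 30, n₂ = 35 ≥ 30), so a z-interval for the difference of means applies.

Point estimate: x̄₁ - x̄₂ = 57 - 49 = 8

Standard error: SE = √(s₁²/n₁ + s₂²/n₂)
= √(10²/30 + 10²/35)
= √(3.333333 + 2.857143)
= 2.488067

For 95% confidence, z* = 1.96 (from standard normal table)
Margin of error: E = z* × SE = 1.96 × 2.488067 = 4.8766

Z-interval: (x̄₁ - x̄₂) ± E = 8 ± 4.8766 = (3.1234, 12.8766)

Rounded to 2 decimal places:

(3.12, 12.88)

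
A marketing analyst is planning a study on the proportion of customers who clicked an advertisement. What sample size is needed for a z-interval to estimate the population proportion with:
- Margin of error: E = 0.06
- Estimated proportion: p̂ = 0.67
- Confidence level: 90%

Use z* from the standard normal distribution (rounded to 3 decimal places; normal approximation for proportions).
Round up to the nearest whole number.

Using z* for proportion z-interval (normal approximation).

For 90% confidence, z* = 1.645 (from standard normal table)

Sample size formula for proportion z-interval: n = z*²p̂(1-p̂)/E²

n = 1.645² × 0.67 × 0.33 / 0.06²
  = 2.706025 × 0.2211 / 0.0036
  = 166.1950

Round up to the nearest whole number: n = 167

167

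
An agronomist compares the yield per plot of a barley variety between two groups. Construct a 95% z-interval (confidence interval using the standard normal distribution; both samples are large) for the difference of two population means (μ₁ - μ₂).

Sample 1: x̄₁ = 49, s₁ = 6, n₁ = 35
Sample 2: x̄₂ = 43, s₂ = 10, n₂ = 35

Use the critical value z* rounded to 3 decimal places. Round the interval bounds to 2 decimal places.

Both samples are large (n₁ = 35 ≥ 30, n₂ = 35 ≥ 30), so a z-interval for the difference of means applies.

Point estimate: x̄₁ - x̄₂ = 49 - 43 = 6

Standard error: SE = √(s₁²/n₁ + s₂²/n₂)
= √(6²/35 + 10²/35)
= √(1.028571 + 2.857143)
= 1.971222

For 95% confidence, z* = 1.96 (from standard normal table)
Margin of error: E = z* × SE = 1.96 × 1.971222 = 3.8636

Z-interval: (x̄₁ - x̄₂) ± E = 6 ± 3.8636 = (2.1364, 9.8636)

Rounded to 2 decimal places:

(2.14, 9.86)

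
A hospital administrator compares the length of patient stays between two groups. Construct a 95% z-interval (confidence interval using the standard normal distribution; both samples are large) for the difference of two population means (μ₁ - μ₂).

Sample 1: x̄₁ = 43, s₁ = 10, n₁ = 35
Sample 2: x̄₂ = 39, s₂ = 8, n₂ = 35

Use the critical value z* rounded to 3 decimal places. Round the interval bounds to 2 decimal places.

Both samples are large (n₁ = 35 ≥ 30, n₂ = 35 ≥ 30), so a z-interval for the difference of means applies.

Point estimate: x̄₁ - x̄₂ = 43 - 39 = 4

Standard error: SE = √(s₁²/n₁ + s₂²/n₂)
= √(10²/35 + 8²/35)
= √(2.857143 + 1.828571)
= 2.164651

For 95% confidence, z* = 1.96 (from standard normal table)
Margin of error: E = z* × SE = 1.96 × 2.164651 = 4.2427

Z-interval: (x̄₁ - x̄₂) ± E = 4 ± 4.2427 = (-0.2427, 8.2427)

Rounded to 2 decimal places:

(-0.24, 8.24)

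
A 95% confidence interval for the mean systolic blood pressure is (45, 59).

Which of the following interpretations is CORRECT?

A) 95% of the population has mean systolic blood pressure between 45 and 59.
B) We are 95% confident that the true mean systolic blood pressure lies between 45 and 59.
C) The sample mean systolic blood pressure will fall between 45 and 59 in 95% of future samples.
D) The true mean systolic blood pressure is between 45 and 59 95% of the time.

A confidence interval represents our confidence in the procedure, not a probability statement about the parameter.

Key concept: If we repeated this sampling process many times and computed a 95% CI each time, about 95% of those intervals would contain the true population parameter.

For this specific interval (45, 59):
- Midpoint (point estimate): 52
- Margin of error: 7

The correct interpretation is the one stating confidence that the true parameter lies in the interval — option B.

B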